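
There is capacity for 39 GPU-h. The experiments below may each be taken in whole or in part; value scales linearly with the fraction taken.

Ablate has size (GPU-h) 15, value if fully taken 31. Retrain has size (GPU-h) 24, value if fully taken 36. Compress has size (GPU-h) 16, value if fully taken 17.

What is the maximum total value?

67

Rank by value-to-size ratio: Ablate 31/15≈2.07, Retrain 36/24≈1.5, Compress 17/16≈1.06.
All 15 GPU-h of Ablate fit (value 31) ; 24 remain.
Retrain: take in full, 24 GPU-h for value 36 ; 0 left.
Total value = 67.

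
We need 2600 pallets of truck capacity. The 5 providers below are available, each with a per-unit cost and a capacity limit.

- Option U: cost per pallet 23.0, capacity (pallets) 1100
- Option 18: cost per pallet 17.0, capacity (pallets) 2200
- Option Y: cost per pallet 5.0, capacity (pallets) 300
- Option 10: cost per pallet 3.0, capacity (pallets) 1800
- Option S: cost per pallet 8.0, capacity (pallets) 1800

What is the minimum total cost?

10900

Use providers in increasing cost order.
Option 10 at 3.0: take all 1800 pallets — 800 still needed.
Option Y (5.0): use full 300 — 500 pallets to go.
Option S at 8.0: take 500 of its 1800 — requirement met.
Option 18, Option U: unused.
Cost = 1800×3.0 + 300×5.0 + 500×8.0 = 10900.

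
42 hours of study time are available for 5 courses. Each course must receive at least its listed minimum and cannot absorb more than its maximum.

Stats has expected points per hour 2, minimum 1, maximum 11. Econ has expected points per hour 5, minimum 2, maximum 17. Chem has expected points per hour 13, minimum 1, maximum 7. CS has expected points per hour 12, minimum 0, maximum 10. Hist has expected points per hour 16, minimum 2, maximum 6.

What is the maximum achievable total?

Meeting every minimum uses 1+2+1+0+2 = 6 hours, leaving 36.
Rank by expected points per hour: Hist 16 > Chem 13 > CS 12 > Econ 5 > Stats 2.
Hist takes 4 more to reach its cap of 6 ; 32 left.
Chem takes 6 more to reach its cap of 7 ; 26 left.
CS takes 10 more to reach its cap of 10 ; 16 left.
Econ takes 15 more to reach its cap of 17 ; 1 left.
Stats has room for 10 more but only 1 remain, so it gets 2.
Total = 2×2 + 5×17 + 13×7 + 12×10 + 16×6 = 396.

396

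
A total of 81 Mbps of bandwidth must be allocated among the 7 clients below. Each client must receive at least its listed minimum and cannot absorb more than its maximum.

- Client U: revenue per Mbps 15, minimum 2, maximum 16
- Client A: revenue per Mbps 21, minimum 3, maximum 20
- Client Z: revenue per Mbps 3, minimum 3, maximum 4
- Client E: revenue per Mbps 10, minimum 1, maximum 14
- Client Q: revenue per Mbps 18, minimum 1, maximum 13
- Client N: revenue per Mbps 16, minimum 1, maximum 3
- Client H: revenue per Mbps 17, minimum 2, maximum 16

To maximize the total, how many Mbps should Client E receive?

Meeting every minimum uses 2+3+3+1+1+1+2 = 13 Mbps, leaving 68.
Rank by revenue per Mbps: Client A 21 > Client Q 18 > Client H 17 > Client N 16 > Client U 15 > Client E 10 > Client Z 3.
Client A: +17 to 20 (cap) ; 51 left.
Client Q: +12 to 13 (cap) ; 39 left.
Give Client H 14 more to hit its cap of 16 ; 25 left.
Give Client N 2 more to hit its cap of 3 ; 23 left.
Client U: +14 to 16 (cap) ; 9 left.
Client E has room for 13 more but only 9 remain, so it gets 10.

10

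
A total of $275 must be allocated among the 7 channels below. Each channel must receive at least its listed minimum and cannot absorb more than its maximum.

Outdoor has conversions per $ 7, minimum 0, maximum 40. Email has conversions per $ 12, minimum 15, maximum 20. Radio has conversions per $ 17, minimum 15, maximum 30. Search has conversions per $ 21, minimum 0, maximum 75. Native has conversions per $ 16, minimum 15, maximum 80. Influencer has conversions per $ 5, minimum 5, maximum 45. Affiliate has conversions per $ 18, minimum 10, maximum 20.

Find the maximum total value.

4295

Meeting every minimum uses 0+15+15+0+15+5+10 = 60 $, leaving 215.
Highest conversions per $ first: Search 21 > Affiliate 18 > Radio 17 > Native 16 > Email 12 > Outdoor 7 > Influencer 5.
Search takes 75 more to reach its cap of 75 → 140 left.
Give Affiliate 10 more to hit its cap of 20 → 130 left.
Give Radio 15 more to hit its cap of 30 → 115 left.
Native: +65 to 80 (cap) → 50 left.
Give Email 5 more to hit its cap of 20 → 45 left.
Give Outdoor 40 more to hit its cap of 40 → 5 left.
Only 5 left; Influencer takes them to reach 10.
Total = 7×40 + 12×20 + 17×30 + 21×75 + 16×80 + 5×10 + 18×20 = 4295.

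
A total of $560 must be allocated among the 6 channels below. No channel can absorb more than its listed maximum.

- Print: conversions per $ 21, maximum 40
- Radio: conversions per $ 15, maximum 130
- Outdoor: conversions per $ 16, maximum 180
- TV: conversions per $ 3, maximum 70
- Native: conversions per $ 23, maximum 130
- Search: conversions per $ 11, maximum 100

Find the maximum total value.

9540

Highest conversions per $ first: Native 23 > Print 21 > Outdoor 16 > Radio 15 > Search 11 > TV 3.
Give Native 130 to hit its cap of 130 — 430 left.
Give Print 40 to hit its cap of 40 — 390 left.
Give Outdoor 180 to hit its cap of 180 — 210 left.
Give Radio 130 to hit its cap of 130 — 80 left.
Only 80 left; Search takes them to reach 80.
Total = 21×40 + 15×130 + 16×180 + 23×130 + 11×80 = 9540.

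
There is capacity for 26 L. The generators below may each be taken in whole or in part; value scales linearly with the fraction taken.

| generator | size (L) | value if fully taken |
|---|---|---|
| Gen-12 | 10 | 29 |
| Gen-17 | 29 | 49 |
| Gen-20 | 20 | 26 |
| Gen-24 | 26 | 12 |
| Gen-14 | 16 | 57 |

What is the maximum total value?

86

Sort by value density: Gen-14 57/16≈3.56, Gen-12 29/10≈2.9, Gen-17 49/29≈1.69, Gen-20 26/20≈1.3, Gen-24 12/26≈0.462.
All 16 L of Gen-14 fit (value 57) — 10 remain.
All 10 L of Gen-12 fit (value 29) — 0 remain.
Total value = 86.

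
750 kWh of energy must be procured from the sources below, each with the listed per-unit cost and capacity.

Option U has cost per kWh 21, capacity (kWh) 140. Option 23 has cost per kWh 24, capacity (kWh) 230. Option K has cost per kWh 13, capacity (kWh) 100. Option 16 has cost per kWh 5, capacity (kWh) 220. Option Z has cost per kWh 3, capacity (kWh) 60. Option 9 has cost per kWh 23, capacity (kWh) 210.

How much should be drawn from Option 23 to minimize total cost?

20

Use sources in increasing cost order.
Option Z (3): use full 60 — 690 kWh to go.
Take 220 from Option 16 at 5 — need 470 more.
Option K at 13: take all 100 kWh — 370 still needed.
Option U at 21: take all 140 kWh — 230 still needed.
Option 9 (23): use full 210 — 20 kWh to go.
Option 23 at 24: take 20 of its 230 — requirement met.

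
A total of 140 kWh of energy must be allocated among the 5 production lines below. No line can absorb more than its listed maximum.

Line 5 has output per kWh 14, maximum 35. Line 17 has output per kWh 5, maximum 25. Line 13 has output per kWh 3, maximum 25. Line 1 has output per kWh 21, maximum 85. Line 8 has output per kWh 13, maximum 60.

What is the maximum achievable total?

2535

Rank by output per kWh: Line 1 21 > Line 5 14 > Line 8 13 > Line 17 5 > Line 13 3.
Line 1: +85 to 85 (cap) — 55 left.
Line 5 takes 35 to reach its cap of 35 — 20 left.
Only 20 left; Line 8 takes them to reach 20.
Total = 14×35 + 21×85 + 13×20 = 2535.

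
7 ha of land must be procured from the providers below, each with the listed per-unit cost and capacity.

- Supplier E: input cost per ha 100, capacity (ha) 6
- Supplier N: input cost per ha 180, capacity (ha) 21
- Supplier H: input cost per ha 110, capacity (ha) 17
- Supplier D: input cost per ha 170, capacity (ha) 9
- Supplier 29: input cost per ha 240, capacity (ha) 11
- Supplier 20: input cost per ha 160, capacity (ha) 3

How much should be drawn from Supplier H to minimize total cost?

Fill from the cheapest provider first.
Take 6 from Supplier E at 100 — need 1 more.
Take 1 from Supplier H at 110 to finish.
Supplier 20, Supplier D, Supplier N, Supplier 29: unused.

1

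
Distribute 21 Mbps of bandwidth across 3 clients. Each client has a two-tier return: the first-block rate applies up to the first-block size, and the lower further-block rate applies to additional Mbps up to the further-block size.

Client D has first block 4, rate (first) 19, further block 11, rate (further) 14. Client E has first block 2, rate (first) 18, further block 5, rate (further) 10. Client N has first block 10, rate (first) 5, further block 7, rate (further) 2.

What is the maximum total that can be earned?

Treat each block as its own option and order by rate: Client D/tier1 19 > Client E/tier1 18 > Client D/tier2 14 > Client E/tier2 10 > Client N/tier1 5 > Client N/tier2 2.
Fill Client D tier1 block (4 at 19) → 17 left.
Fill Client E tier1 block (2 at 18) → 15 left.
Fill Client D tier2 block (11 at 14) → 4 left.
4 remain; put them into Client E tier2 at 10.
Total = 19×4 + 18×2 + 14×11 + 10×4 = 306.

306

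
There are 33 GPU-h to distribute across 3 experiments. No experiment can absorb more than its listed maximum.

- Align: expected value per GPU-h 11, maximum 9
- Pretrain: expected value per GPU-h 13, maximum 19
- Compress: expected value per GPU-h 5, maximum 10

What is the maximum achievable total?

371

Rank by expected value per GPU-h: Pretrain 13 > Align 11 > Compress 5.
Give Pretrain 19 to hit its cap of 19 → 14 left.
Give Align 9 to hit its cap of 9 → 5 left.
Compress has room for 10 but only 5 remain, so it gets 5.
Total = 11×9 + 13×19 + 5×5 = 371.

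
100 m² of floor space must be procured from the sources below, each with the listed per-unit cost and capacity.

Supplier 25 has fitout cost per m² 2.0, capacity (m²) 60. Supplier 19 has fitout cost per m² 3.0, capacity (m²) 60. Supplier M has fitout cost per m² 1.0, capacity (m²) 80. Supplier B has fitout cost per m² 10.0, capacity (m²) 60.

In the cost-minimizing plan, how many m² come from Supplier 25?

Cheapest first:
Supplier M at 1.0: take all 80 m² — 20 still needed.
Supplier 25 (2.0): take the remaining 20 — done.
Supplier 19, Supplier B: unused.

20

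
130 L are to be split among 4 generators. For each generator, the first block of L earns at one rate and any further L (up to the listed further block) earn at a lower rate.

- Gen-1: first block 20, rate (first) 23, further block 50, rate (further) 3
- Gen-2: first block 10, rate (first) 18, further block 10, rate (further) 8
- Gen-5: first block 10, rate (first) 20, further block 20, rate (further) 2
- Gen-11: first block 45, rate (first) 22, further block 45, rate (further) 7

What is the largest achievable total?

2155

Rank every tier by rate: Gen-1/T1 23 > Gen-11/T1 22 > Gen-5/T1 20 > Gen-2/T1 18 > Gen-2/T2 8 > Gen-11/T2 7 > Gen-1/T2 3 > Gen-5/T2 2.
Gen-1/T1 (23): +20 → 110 left.
Fill Gen-11 T1 block (45 at 22) → 65 left.
Fill Gen-5 T1 block (10 at 20) → 55 left.
Fill Gen-2 T1 block (10 at 18) → 45 left.
Fill Gen-2 T2 block (10 at 8) → 35 left.
35 remain; put them into Gen-11 T2 at 7.
Total = 23×20 + 22×45 + 20×10 + 18×10 + 8×10 + 7×35 = 2155.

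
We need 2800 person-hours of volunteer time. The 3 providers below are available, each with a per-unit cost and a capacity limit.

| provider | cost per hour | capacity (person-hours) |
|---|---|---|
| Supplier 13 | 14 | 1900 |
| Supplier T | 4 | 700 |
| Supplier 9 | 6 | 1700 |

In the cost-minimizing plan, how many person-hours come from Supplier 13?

Use providers in increasing cost order.
Supplier T (4): use full 700 ; 2100 person-hours to go.
Supplier 9 (6): use full 1700 ; 400 person-hours to go.
Supplier 13 (14): take the remaining 400 ; done.

400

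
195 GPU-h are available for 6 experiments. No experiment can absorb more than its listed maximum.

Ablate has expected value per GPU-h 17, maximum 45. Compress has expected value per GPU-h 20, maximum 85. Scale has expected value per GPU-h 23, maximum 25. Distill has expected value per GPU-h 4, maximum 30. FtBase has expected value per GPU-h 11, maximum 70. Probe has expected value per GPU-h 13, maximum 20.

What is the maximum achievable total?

Rank by expected value per GPU-h: Scale 23 > Compress 20 > Ablate 17 > Probe 13 > FtBase 11 > Distill 4.
Give Scale 25 to hit its cap of 25 → 170 left.
Compress takes 85 to reach its cap of 85 → 85 left.
Ablate takes 45 to reach its cap of 45 → 40 left.
Give Probe 20 to hit its cap of 20 → 20 left.
FtBase: +20 (room for 70) → 20. Pool exhausted.
Total = 17×45 + 20×85 + 23×25 + 11×20 + 13×20 = 3520.

3520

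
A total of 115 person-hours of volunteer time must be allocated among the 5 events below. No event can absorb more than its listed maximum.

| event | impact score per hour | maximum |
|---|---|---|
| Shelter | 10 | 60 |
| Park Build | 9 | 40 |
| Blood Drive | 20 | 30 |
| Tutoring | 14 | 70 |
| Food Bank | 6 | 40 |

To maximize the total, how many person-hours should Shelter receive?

15

Order the events by impact score per hour: Blood Drive 20 > Tutoring 14 > Shelter 10 > Park Build 9 > Food Bank 6.
Blood Drive: +30 to 30 (cap) → 85 left.
Tutoring: +70 to 70 (cap) → 15 left.
Only 15 left; Shelter takes them to reach 15.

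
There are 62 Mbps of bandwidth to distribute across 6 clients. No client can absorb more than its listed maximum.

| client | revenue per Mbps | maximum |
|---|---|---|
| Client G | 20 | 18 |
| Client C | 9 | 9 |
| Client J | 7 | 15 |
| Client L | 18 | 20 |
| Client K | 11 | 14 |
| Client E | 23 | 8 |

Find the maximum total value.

1076

Highest revenue per Mbps first: Client E 23 > Client G 20 > Client L 18 > Client K 11 > Client C 9 > Client J 7.
Client E takes 8 to reach its cap of 8 → 54 left.
Client G: +18 to 18 (cap) → 36 left.
Client L takes 20 to reach its cap of 20 → 16 left.
Client K: +14 to 14 (cap) → 2 left.
Client C has room for 9 but only 2 remain, so it gets 2.
Total = 20×18 + 9×2 + 18×20 + 11×14 + 23×8 = 1076.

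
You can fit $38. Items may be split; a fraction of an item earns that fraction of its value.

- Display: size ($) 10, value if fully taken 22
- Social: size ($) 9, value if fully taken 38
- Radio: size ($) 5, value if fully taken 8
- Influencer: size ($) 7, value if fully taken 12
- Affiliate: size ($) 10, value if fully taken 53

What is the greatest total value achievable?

128.2

Sort by value density: Affiliate 53/10≈5.3, Social 38/9≈4.22, Display 22/10≈2.2, Influencer 12/7≈1.71, Radio 8/5≈1.6.
Take all of Affiliate (10 $, value 53) — 28 $ left.
Take all of Social (9 $, value 38) — 19 $ left.
Display: take in full, 10 $ for value 22 — 9 left.
All 7 $ of Influencer fit (value 12) — 2 remain.
Fill the last 2 $ with part of Radio: 2/5 of it earns 3.2.
Total value = 128.2.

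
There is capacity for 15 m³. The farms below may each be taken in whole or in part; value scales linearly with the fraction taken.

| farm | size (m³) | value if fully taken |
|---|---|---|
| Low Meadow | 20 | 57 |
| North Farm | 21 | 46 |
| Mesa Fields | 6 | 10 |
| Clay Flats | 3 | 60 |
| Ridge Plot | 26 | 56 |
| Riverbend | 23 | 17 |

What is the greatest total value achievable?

94.2

Rank by value-to-size ratio: Clay Flats 60/3≈20, Low Meadow 57/20≈2.85, North Farm 46/21≈2.19, Ridge Plot 56/26≈2.15, Mesa Fields 10/6≈1.67, Riverbend 17/23≈0.739.
Clay Flats: take in full, 3 m³ for value 60 — 12 left.
Fill the last 12 m³ with part of Low Meadow: 12/20 of it earns 34.2.
Total value = 94.2.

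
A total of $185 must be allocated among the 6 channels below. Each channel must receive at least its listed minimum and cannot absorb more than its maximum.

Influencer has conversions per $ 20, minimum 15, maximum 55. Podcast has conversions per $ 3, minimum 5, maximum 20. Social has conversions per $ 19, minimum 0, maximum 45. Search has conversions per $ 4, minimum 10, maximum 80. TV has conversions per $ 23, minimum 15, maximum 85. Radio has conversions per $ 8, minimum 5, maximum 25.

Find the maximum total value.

Meeting every minimum uses 15+5+0+10+15+5 = 50 $, leaving 135.
Rank by conversions per $: TV 23 > Influencer 20 > Social 19 > Radio 8 > Search 4 > Podcast 3.
Give TV 70 more to hit its cap of 85 ; 65 left.
Give Influencer 40 more to hit its cap of 55 ; 25 left.
Social has room for 45 more but only 25 remain, so it gets 25.
Total = 20×55 + 3×5 + 19×25 + 4×10 + 23×85 + 8×5 = 3625.

3625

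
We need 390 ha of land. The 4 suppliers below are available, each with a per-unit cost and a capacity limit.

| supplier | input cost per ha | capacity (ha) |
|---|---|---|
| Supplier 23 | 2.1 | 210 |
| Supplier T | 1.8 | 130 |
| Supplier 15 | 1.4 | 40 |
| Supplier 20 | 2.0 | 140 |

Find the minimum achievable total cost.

Cheapest first:
Take 40 from Supplier 15 at 1.4 ; need 350 more.
Take 130 from Supplier T at 1.8 ; need 220 more.
Supplier 20 at 2.0: take all 140 ha ; 80 still needed.
Supplier 23 (2.1): take the remaining 80 ; done.
Cost = 40×1.4 + 130×1.8 + 140×2.0 + 80×2.1 = 738.

738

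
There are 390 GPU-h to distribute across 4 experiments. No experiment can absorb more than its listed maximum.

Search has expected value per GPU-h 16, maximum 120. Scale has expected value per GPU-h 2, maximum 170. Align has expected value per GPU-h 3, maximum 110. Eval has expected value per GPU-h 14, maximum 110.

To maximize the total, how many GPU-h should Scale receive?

50

Order the experiments by expected value per GPU-h: Search 16 > Eval 14 > Align 3 > Scale 2.
Give Search 120 to hit its cap of 120 ; 270 left.
Give Eval 110 to hit its cap of 110 ; 160 left.
Align takes 110 to reach its cap of 110 ; 50 left.
Only 50 left; Scale takes them to reach 50.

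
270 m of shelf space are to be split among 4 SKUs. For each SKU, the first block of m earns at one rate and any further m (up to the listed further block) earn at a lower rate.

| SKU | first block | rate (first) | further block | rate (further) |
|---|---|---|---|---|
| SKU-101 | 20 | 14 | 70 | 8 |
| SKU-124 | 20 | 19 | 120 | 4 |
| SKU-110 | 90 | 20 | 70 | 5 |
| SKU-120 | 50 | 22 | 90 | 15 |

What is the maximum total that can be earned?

Rank every tier by rate: SKU-120/tier1 22 > SKU-110/tier1 20 > SKU-124/tier1 19 > SKU-120/tier2 15 > SKU-101/tier1 14 > SKU-101/tier2 8 > SKU-110/tier2 5 > SKU-124/tier2 4.
Fill SKU-120 tier1 block (50 at 22) ; 220 left.
SKU-110/tier1 (20): +90 ; 130 left.
Fill SKU-124 tier1 block (20 at 19) ; 110 left.
SKU-120 tier2 at 15: fill all 90 ; 20 left.
Fill SKU-101 tier1 block (20 at 14) ; 0 left.
Total = 22×50 + 20×90 + 19×20 + 15×90 + 14×20 = 4910.

4910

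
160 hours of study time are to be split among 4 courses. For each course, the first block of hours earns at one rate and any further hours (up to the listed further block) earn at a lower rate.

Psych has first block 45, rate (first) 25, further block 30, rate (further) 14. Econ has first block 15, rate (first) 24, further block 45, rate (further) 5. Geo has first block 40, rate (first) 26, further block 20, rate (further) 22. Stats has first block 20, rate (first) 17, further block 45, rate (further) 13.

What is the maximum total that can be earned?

Rank every tier by rate: Geo/T1 26 > Psych/T1 25 > Econ/T1 24 > Geo/T2 22 > Stats/T1 17 > Psych/T2 14 > Stats/T2 13 > Econ/T2 5.
Geo T1 at 26: fill all 40 → 120 left.
Psych T1 at 25: fill all 45 → 75 left.
Econ/T1 (24): +15 → 60 left.
Geo T2 at 22: fill all 20 → 40 left.
Stats T1 at 17: fill all 20 → 20 left.
20 remain; put them into Psych T2 at 14.
Total = 26×40 + 25×45 + 24×15 + 22×20 + 17×20 + 14×20 = 3585.

3585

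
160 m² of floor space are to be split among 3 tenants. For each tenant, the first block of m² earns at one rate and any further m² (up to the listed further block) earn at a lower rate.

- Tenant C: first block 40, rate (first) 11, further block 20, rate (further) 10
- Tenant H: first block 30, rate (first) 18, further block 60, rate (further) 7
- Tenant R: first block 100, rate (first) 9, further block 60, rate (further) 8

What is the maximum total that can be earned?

1810

Order all 6 blocks by rate: Tenant H/tier1 18 > Tenant C/tier1 11 > Tenant C/tier2 10 > Tenant R/tier1 9 > Tenant R/tier2 8 > Tenant H/tier2 7.
Tenant H tier1 at 18: fill all 30 — 130 left.
Tenant C/tier1 (11): +40 — 90 left.
Tenant C tier2 at 10: fill all 20 — 70 left.
70 remain; put them into Tenant R tier1 at 9.
Total = 18×30 + 11×40 + 10×20 + 9×70 = 1810.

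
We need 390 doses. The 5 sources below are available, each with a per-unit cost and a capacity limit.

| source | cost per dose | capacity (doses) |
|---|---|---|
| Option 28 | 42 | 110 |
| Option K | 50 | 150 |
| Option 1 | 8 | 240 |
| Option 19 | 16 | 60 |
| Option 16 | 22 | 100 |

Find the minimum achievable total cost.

Fill from the cheapest source first.
Option 1 (8): use full 240 — 150 doses to go.
Option 19 at 16: take all 60 doses — 90 still needed.
Option 16 (22): take the remaining 90 — done.
Option 28, Option K: unused.
Cost = 240×8 + 60×16 + 90×22 = 4860.

4860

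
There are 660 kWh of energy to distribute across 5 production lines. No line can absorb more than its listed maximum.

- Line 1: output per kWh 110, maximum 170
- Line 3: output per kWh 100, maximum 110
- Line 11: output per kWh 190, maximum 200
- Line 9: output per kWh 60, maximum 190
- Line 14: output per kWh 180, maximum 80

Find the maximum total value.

Highest output per kWh first: Line 11 190 > Line 14 180 > Line 1 110 > Line 3 100 > Line 9 60.
Line 11: +200 to 200 (cap) ; 460 left.
Line 14 takes 80 to reach its cap of 80 ; 380 left.
Give Line 1 170 to hit its cap of 170 ; 210 left.
Line 3: +110 to 110 (cap) ; 100 left.
Only 100 left; Line 9 takes them to reach 100.
Total = 110×170 + 100×110 + 190×200 + 60×100 + 180×80 = 88100.

88100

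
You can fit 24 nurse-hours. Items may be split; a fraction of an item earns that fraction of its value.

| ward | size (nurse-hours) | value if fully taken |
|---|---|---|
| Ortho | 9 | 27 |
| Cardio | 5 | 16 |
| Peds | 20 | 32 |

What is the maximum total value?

Best value per unit of size first: Cardio 16/5≈3.2, Ortho 27/9≈3, Peds 32/20≈1.6.
Take all of Cardio (5 nurse-hours, value 16) — 19 nurse-hours left.
Ortho: take in full, 9 nurse-hours for value 27 — 10 left.
Fill the last 10 nurse-hours with part of Peds: 10/20 of it earns 16.
Total value = 59.

59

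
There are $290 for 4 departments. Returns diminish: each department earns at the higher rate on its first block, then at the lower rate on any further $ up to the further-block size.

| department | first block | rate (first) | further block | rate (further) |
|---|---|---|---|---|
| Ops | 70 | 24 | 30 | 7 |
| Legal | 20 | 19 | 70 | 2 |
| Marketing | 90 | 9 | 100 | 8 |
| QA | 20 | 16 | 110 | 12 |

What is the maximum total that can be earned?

4330

Rank every tier by rate: Ops/T1 24 > Legal/T1 19 > QA/T1 16 > QA/T2 12 > Marketing/T1 9 > Marketing/T2 8 > Ops/T2 7 > Legal/T2 2.
Ops T1 at 24: fill all 70 ; 220 left.
Legal/T1 (19): +20 ; 200 left.
QA T1 at 16: fill all 20 ; 180 left.
Fill QA T2 block (110 at 12) ; 70 left.
Marketing/T1: +70 of 90 at 9; pool empty.
Total = 24×70 + 19×20 + 16×20 + 12×110 + 9×70 = 4330.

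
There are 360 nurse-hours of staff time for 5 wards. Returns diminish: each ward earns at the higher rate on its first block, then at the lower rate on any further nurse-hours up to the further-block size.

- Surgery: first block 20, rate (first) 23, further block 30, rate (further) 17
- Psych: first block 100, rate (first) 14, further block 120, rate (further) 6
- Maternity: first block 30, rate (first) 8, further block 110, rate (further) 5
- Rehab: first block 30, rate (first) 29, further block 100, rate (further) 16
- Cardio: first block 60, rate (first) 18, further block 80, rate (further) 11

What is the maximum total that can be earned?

6140

Rank every tier by rate: Rehab/first 29 > Surgery/first 23 > Cardio/first 18 > Surgery/second 17 > Rehab/second 16 > Psych/first 14 > Cardio/second 11 > Maternity/first 8 > Psych/second 6 > Maternity/second 5.
Rehab/first (29): +30 → 330 left.
Fill Surgery first block (20 at 23) → 310 left.
Cardio first at 18: fill all 60 → 250 left.
Surgery/second (17): +30 → 220 left.
Rehab/second (16): +100 → 120 left.
Fill Psych first block (100 at 14) → 20 left.
Cardio second at 11: only 20 left, fill 20.
Total = 29×30 + 23×20 + 18×60 + 17×30 + 16×100 + 14×100 + 11×20 = 6140.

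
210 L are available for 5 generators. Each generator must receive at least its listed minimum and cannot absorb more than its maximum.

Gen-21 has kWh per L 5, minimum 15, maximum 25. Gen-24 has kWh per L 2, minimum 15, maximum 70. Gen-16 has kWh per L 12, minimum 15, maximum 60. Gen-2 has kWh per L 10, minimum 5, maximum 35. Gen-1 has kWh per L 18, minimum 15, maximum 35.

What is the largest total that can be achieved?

Meeting every minimum uses 15+15+15+5+15 = 65 L, leaving 145.
Rank by kWh per L: Gen-1 18 > Gen-16 12 > Gen-2 10 > Gen-21 5 > Gen-24 2.
Gen-1 takes 20 more to reach its cap of 35 ; 125 left.
Gen-16: +45 to 60 (cap) ; 80 left.
Gen-2: +30 to 35 (cap) ; 50 left.
Give Gen-21 10 more to hit its cap of 25 ; 40 left.
Only 40 left; Gen-24 takes them to reach 55.
Total = 5×25 + 2×55 + 12×60 + 10×35 + 18×35 = 1935.

1935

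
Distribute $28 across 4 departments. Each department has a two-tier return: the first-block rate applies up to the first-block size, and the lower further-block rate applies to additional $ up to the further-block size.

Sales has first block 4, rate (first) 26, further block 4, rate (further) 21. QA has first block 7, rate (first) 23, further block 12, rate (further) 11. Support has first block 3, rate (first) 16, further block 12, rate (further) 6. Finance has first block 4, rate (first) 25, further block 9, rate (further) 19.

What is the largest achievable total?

620

Order all 8 blocks by rate: Sales/T1 26 > Finance/T1 25 > QA/T1 23 > Sales/T2 21 > Finance/T2 19 > Support/T1 16 > QA/T2 11 > Support/T2 6.
Sales/T1 (26): +4 — 24 left.
Finance T1 at 25: fill all 4 — 20 left.
QA T1 at 23: fill all 7 — 13 left.
Sales/T2 (21): +4 — 9 left.
Finance/T2 (19): +9 — 0 left.
Total = 26×4 + 25×4 + 23×7 + 21×4 + 19×9 = 620.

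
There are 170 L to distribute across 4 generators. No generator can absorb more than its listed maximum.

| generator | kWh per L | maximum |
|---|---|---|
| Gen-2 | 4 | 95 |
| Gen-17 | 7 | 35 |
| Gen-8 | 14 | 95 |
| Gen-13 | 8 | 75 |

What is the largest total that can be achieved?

1930

Highest kWh per L first: Gen-8 14 > Gen-13 8 > Gen-17 7 > Gen-2 4.
Give Gen-8 95 to hit its cap of 95 ; 75 left.
Give Gen-13 75 to hit its cap of 75 ; 0 left.
Total = 14×95 + 8×75 = 1930.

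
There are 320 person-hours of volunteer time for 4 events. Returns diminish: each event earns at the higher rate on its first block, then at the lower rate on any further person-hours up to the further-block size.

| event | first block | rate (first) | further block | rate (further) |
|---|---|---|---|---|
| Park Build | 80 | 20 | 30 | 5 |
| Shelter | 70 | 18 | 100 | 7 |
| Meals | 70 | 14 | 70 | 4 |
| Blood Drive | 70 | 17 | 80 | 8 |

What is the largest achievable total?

Order all 8 blocks by rate: Park Build/T1 20 > Shelter/T1 18 > Blood Drive/T1 17 > Meals/T1 14 > Blood Drive/T2 8 > Shelter/T2 7 > Park Build/T2 5 > Meals/T2 4.
Park Build/T1 (20): +80 ; 240 left.
Shelter T1 at 18: fill all 70 ; 170 left.
Fill Blood Drive T1 block (70 at 17) ; 100 left.
Meals/T1 (14): +70 ; 30 left.
Blood Drive/T2: +30 of 80 at 8; pool empty.
Total = 20×80 + 18×70 + 17×70 + 14×70 + 8×30 = 5270.

5270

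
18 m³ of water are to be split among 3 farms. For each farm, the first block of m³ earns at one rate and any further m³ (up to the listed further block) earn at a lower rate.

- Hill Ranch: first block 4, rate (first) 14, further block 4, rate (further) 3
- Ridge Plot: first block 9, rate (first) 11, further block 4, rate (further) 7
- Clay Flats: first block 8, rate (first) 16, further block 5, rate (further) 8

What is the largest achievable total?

Rank every tier by rate: Clay Flats/tier1 16 > Hill Ranch/tier1 14 > Ridge Plot/tier1 11 > Clay Flats/tier2 8 > Ridge Plot/tier2 7 > Hill Ranch/tier2 3.
Clay Flats/tier1 (16): +8 ; 10 left.
Hill Ranch tier1 at 14: fill all 4 ; 6 left.
6 remain; put them into Ridge Plot tier1 at 11.
Total = 16×8 + 14×4 + 11×6 = 250.

250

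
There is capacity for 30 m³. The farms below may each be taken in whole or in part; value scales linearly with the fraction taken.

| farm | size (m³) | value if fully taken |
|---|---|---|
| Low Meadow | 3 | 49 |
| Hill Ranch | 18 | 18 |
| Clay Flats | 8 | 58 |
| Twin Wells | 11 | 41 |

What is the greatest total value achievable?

Sort by value density: Low Meadow 49/3≈16.3, Clay Flats 58/8≈7.25, Twin Wells 41/11≈3.73, Hill Ranch 18/18≈1.
Take all of Low Meadow (3 m³, value 49) → 27 m³ left.
All 8 m³ of Clay Flats fit (value 58) → 19 remain.
Twin Wells: take in full, 11 m³ for value 41 → 8 left.
Fill the last 8 m³ with part of Hill Ranch: 8/18 of it earns 8.
Total value = 156.

156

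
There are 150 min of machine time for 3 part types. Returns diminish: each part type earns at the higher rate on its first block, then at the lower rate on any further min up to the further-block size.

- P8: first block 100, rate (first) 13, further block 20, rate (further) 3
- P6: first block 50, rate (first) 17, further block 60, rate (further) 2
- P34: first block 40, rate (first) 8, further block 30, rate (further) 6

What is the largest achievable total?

2150

Rank every tier by rate: P6/T1 17 > P8/T1 13 > P34/T1 8 > P34/T2 6 > P8/T2 3 > P6/T2 2.
P6/T1 (17): +50 — 100 left.
Fill P8 T1 block (100 at 13) — 0 left.
Total = 17×50 + 13×100 = 2150.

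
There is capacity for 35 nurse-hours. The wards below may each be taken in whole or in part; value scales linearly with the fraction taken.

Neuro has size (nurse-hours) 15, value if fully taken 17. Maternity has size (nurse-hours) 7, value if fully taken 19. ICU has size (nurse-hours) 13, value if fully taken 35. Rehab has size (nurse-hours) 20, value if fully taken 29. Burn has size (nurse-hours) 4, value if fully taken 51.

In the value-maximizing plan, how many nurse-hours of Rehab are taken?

Rank by value-to-size ratio: Burn 51/4≈12.8, Maternity 19/7≈2.71, ICU 35/13≈2.69, Rehab 29/20≈1.45, Neuro 17/15≈1.13.
Burn: take in full, 4 nurse-hours for value 51 — 31 left.
Take all of Maternity (7 nurse-hours, value 19) — 24 nurse-hours left.
Take all of ICU (13 nurse-hours, value 35) — 11 nurse-hours left.
Fill the last 11 nurse-hours with part of Rehab: 11/20 of it earns 15.95.

11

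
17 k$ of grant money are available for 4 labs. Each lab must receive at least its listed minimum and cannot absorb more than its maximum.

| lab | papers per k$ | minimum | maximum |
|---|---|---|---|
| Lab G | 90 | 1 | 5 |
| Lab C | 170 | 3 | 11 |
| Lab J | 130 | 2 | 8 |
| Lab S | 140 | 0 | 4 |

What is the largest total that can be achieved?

Meeting every minimum uses 1+3+2+0 = 6 k$, leaving 11.
Highest papers per k$ first: Lab C 170 > Lab S 140 > Lab J 130 > Lab G 90.
Lab C: +8 to 11 (cap) → 3 left.
Lab S has room for 4 more but only 3 remain, so it gets 3.
Total = 90×1 + 170×11 + 130×2 + 140×3 = 2640.

2640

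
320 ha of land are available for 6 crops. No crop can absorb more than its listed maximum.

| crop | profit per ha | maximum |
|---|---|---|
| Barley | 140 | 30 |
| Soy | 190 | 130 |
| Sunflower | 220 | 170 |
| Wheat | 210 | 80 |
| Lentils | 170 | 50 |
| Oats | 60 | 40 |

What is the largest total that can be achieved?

67500

Rank by profit per ha: Sunflower 220 > Wheat 210 > Soy 190 > Lentils 170 > Barley 140 > Oats 60.
Sunflower: +170 to 170 (cap) ; 150 left.
Wheat takes 80 to reach its cap of 80 ; 70 left.
Only 70 left; Soy takes them to reach 70.
Total = 190×70 + 220×170 + 210×80 = 67500.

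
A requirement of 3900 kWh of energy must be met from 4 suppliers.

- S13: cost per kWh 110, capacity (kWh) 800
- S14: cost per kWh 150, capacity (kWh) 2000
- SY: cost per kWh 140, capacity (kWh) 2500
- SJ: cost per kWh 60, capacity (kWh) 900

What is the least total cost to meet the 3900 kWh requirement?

450000

Cheapest first:
SJ at 60: take all 900 kWh — 3000 still needed.
Take 800 from S13 at 110 — need 2200 more.
SY (140): take the remaining 2200 — done.
S14: unused.
Cost = 900×60 + 800×110 + 2200×140 = 450000.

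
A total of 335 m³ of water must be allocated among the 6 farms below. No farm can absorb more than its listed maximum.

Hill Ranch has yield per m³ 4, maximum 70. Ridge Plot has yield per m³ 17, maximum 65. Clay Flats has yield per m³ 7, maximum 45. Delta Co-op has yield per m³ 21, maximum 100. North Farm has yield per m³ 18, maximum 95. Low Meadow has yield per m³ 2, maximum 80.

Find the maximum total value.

5350

Highest yield per m³ first: Delta Co-op 21 > North Farm 18 > Ridge Plot 17 > Clay Flats 7 > Hill Ranch 4 > Low Meadow 2.
Delta Co-op takes 100 to reach its cap of 100 → 235 left.
North Farm takes 95 to reach its cap of 95 → 140 left.
Give Ridge Plot 65 to hit its cap of 65 → 75 left.
Clay Flats: +45 to 45 (cap) → 30 left.
Hill Ranch has room for 70 but only 30 remain, so it gets 30.
Total = 4×30 + 17×65 + 7×45 + 21×100 + 18×95 = 5350.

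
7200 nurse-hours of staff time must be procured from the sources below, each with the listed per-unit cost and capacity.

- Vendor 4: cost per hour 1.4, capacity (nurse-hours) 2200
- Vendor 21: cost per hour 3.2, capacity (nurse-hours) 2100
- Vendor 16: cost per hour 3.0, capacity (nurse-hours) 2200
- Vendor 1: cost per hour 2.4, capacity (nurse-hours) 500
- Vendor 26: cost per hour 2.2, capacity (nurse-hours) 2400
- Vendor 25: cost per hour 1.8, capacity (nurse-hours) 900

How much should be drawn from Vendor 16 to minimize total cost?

1200

Cheapest first:
Vendor 4 (1.4): use full 2200 → 5000 nurse-hours to go.
Take 900 from Vendor 25 at 1.8 → need 4100 more.
Take 2400 from Vendor 26 at 2.2 → need 1700 more.
Vendor 1 (2.4): use full 500 → 1200 nurse-hours to go.
Take 1200 from Vendor 16 at 3.0 to finish.
Vendor 21: unused.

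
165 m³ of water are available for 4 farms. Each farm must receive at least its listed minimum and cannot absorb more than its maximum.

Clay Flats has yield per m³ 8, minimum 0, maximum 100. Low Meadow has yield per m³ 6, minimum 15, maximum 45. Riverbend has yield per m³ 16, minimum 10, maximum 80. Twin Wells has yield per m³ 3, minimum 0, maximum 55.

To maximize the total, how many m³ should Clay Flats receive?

Meeting every minimum uses 0+15+10+0 = 25 m³, leaving 140.
Order the farms by yield per m³: Riverbend 16 > Clay Flats 8 > Low Meadow 6 > Twin Wells 3.
Riverbend takes 70 more to reach its cap of 80 — 70 left.
Clay Flats has room for 100 more but only 70 remain, so it gets 70.

70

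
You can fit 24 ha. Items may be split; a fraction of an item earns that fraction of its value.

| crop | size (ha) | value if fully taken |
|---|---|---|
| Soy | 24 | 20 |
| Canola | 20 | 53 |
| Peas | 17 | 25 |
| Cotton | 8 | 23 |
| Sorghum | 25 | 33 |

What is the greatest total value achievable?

Rank by value-to-size ratio: Cotton 23/8≈2.88, Canola 53/20≈2.65, Peas 25/17≈1.47, Sorghum 33/25≈1.32, Soy 20/24≈0.833.
Take all of Cotton (8 ha, value 23) → 16 ha left.
Fill the last 16 ha with part of Canola: 16/20 of it earns 42.4.
Total value = 65.4.

65.4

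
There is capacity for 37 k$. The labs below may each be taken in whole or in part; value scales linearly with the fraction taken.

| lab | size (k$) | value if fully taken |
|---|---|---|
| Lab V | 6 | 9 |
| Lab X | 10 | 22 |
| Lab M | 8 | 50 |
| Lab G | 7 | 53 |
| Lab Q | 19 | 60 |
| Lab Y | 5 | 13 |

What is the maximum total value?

Sort by value density: Lab G 53/7≈7.57, Lab M 50/8≈6.25, Lab Q 60/19≈3.16, Lab Y 13/5≈2.6, Lab X 22/10≈2.2, Lab V 9/6≈1.5.
Lab G: take in full, 7 k$ for value 53 — 30 left.
All 8 k$ of Lab M fit (value 50) — 22 remain.
Take all of Lab Q (19 k$, value 60) — 3 k$ left.
Fill the last 3 k$ with part of Lab Y: 3/5 of it earns 7.8.
Total value = 170.8.

170.8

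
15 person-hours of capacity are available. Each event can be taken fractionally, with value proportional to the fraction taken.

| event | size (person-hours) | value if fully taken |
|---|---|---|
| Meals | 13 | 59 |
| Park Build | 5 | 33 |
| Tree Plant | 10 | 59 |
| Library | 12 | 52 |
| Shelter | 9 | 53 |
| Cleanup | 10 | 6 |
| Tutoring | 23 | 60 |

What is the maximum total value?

92

Best value per unit of size first: Park Build 33/5≈6.6, Tree Plant 59/10≈5.9, Shelter 53/9≈5.89, Meals 59/13≈4.54, Library 52/12≈4.33, Tutoring 60/23≈2.61, Cleanup 6/10≈0.6.
All 5 person-hours of Park Build fit (value 33) ; 10 remain.
All 10 person-hours of Tree Plant fit (value 59) ; 0 remain.
Total value = 92.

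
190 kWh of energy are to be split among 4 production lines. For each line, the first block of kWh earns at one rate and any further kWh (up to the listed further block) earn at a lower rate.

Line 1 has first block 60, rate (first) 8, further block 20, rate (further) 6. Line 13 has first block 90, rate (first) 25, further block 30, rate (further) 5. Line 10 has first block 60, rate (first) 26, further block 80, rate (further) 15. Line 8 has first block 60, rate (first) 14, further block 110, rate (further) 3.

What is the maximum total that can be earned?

4410

Order all 8 blocks by rate: Line 10/first 26 > Line 13/first 25 > Line 10/second 15 > Line 8/first 14 > Line 1/first 8 > Line 1/second 6 > Line 13/second 5 > Line 8/second 3.
Fill Line 10 first block (60 at 26) — 130 left.
Line 13/first (25): +90 — 40 left.
Line 10/second: +40 of 80 at 15; pool empty.
Total = 26×60 + 25×90 + 15×40 = 4410.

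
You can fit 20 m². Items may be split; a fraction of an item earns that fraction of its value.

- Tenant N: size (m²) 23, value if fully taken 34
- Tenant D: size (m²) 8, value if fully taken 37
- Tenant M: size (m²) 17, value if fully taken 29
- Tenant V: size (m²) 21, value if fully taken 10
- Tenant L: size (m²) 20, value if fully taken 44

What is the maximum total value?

63.4

Best value per unit of size first: Tenant D 37/8≈4.62, Tenant L 44/20≈2.2, Tenant M 29/17≈1.71, Tenant N 34/23≈1.48, Tenant V 10/21≈0.476.
Tenant D: take in full, 8 m² for value 37 → 12 left.
12 m² left: a 12/20 share of Tenant L gives 44×12/20 = 26.4.
Total value = 63.4.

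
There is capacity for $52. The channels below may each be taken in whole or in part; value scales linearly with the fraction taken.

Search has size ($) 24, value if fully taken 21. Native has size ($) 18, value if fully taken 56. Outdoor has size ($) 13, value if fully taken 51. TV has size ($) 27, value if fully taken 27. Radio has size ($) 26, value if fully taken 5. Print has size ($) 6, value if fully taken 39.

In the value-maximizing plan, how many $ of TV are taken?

Rank by value-to-size ratio: Print 39/6≈6.5, Outdoor 51/13≈3.92, Native 56/18≈3.11, TV 27/27≈1, Search 21/24≈0.875, Radio 5/26≈0.192.
All 6 $ of Print fit (value 39) — 46 remain.
Take all of Outdoor (13 $, value 51) — 33 $ left.
All 18 $ of Native fit (value 56) — 15 remain.
Fill the last 15 $ with part of TV: 15/27 of it earns 15.

15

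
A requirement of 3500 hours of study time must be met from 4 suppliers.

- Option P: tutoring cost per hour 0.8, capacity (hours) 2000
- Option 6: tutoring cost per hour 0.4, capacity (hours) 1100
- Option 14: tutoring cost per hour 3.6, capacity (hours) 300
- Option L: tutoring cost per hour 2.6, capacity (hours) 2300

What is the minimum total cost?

3080

Cheapest first:
Option 6 (0.4): use full 1100 — 2400 hours to go.
Option P at 0.8: take all 2000 hours — 400 still needed.
Option L (2.6): take the remaining 400 — done.
Option 14: unused.
Cost = 1100×0.4 + 2000×0.8 + 400×2.6 = 3080.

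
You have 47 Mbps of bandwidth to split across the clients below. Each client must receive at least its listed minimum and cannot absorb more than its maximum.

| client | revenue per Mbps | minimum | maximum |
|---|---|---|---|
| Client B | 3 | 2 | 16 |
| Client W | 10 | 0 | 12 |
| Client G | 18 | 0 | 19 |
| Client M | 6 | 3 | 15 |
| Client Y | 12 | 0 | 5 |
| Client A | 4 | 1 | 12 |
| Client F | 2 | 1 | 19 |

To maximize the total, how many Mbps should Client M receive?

Meeting every minimum uses 2+0+0+3+0+1+1 = 7 Mbps, leaving 40.
Highest revenue per Mbps first: Client G 18 > Client Y 12 > Client W 10 > Client M 6 > Client A 4 > Client B 3 > Client F 2.
Client G: +19 to 19 (cap) → 21 left.
Give Client Y 5 more to hit its cap of 5 → 16 left.
Client W takes 12 more to reach its cap of 12 → 4 left.
Client M: +4 (room for 12) → 7. Pool exhausted.

7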